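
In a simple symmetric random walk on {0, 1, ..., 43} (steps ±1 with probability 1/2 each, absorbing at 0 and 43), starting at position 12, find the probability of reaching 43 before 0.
P(hit 43 before 0) = 12/43

Let u_k = P(hit 43 before 0 | start at k). Then u_0 = 0, u_43 = 1, and u_k = u_{k-1}/2 + u_{k+1}/2 for 1 ≤ k ≤ 42. This harmonic recurrence is solved by u_k = k/43, giving u_12 = 12/43.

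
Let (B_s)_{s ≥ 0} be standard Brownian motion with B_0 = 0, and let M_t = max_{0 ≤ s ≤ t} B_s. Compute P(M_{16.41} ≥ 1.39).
P(M_{16.41} ≥ 1.39) = 2·P(B_{16.41} ≥ 1.39) = 2(1 − Φ(1.39/√16.41)) ≈ 0.7315

By the reflection principle for Brownian motion, P(M_t ≥ a) = 2 · P(B_t ≥ a) for a ≥ 0. Since B_t ~ N(0, t), P(B_t ≥ 1.39) = 1 − Φ(1.39/√t) = 1 − Φ(1.39/√16.41) = 1 − Φ(0.3431). So
  P(M_{16.41} ≥ 1.39) = 2(1 − Φ(0.3431)) ≈ 0.7315.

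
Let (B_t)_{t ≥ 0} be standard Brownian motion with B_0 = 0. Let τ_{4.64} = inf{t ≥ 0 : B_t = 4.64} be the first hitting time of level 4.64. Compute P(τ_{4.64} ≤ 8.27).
P(τ_{4.64} ≤ 8.27) = 2(1 − Φ(4.64/√8.27)) = 2(1 − Φ(1.6135)) ≈ 0.1066

By the reflection principle for standard BM, P(τ_b ≤ t) = 2 · P(B_t ≥ b). Since B_t ~ N(0, t), P(B_t ≥ 4.64) = 1 − Φ(4.64/√t) = 1 − Φ(4.64/√8.27) = 1 − Φ(1.6135) ≈ 0.05332. Doubling: P(τ_{4.64} ≤ 8.27) ≈ 2 · 0.05332 = 0.10664 ≈ 0.1066.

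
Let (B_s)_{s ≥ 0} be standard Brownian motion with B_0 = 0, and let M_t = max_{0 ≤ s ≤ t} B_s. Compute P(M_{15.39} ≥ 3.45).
P(M_{15.39} ≥ 3.45) = 2·P(B_{15.39} ≥ 3.45) = 2(1 − Φ(3.45/√15.39)) ≈ 0.3792

By the reflection principle for Brownian motion, P(M_t ≥ a) = 2 · P(B_t ≥ a) for a ≥ 0. Since B_t ~ N(0, t), P(B_t ≥ 3.45) = 1 − Φ(3.45/√t) = 1 − Φ(3.45/√15.39) = 1 − Φ(0.8794). So
  P(M_{15.39} ≥ 3.45) = 2(1 − Φ(0.8794)) ≈ 0.3792.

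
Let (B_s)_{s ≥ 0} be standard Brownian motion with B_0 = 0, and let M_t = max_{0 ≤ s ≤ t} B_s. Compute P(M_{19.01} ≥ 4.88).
P(M_{19.01} ≥ 4.88) = 2·P(B_{19.01} ≥ 4.88) = 2(1 − Φ(4.88/√19.01)) ≈ 0.2630

By the reflection principle for Brownian motion, P(M_t ≥ a) = 2 · P(B_t ≥ a) for a ≥ 0. Since B_t ~ N(0, t), P(B_t ≥ 4.88) = 1 − Φ(4.88/√t) = 1 − Φ(4.88/√19.01) = 1 − Φ(1.1193). So
  P(M_{19.01} ≥ 4.88) = 2(1 − Φ(1.1193)) ≈ 0.2630.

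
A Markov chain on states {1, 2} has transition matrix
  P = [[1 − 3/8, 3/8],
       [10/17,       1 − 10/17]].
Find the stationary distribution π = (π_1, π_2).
π_1 = 80/131, π_2 = 51/131

Solve πP = π with π_1 + π_2 = 1. From πP = π: π_1 · (1 − 3/8) + π_2 · 10/17 = π_1 ⇒ π_2 · 10/17 = π_1 · 3/8 ⇒ π_2/π_1 = (3/8)/(10/17) = 51/80. Together with π_1 + π_2 = 1:
  π_1 = (10/17)/(3/8 + 10/17) = (10/17)/(131/136) = 80/131,
  π_2 = (3/8)/(3/8 + 10/17) = (3/8)/(131/136) = 51/131.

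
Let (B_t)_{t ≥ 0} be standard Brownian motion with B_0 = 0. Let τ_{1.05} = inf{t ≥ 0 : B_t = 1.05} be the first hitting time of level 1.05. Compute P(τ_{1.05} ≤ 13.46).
P(τ_{1.05} ≤ 13.46) = 2(1 − Φ(1.05/√13.46)) = 2(1 − Φ(0.2862)) ≈ 0.7747

By the reflection principle for standard BM, P(τ_b ≤ t) = 2 · P(B_t ≥ b). Since B_t ~ N(0, t), P(B_t ≥ 1.05) = 1 − Φ(1.05/√t) = 1 − Φ(1.05/√13.46) = 1 − Φ(0.2862) ≈ 0.38736. Doubling: P(τ_{1.05} ≤ 13.46) ≈ 2 · 0.38736 = 0.77472 ≈ 0.7747.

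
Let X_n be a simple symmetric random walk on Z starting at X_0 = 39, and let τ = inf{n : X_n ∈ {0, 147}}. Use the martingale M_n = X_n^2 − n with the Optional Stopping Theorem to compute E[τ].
E[τ] = 4212

M_n = X_n^2 − n is a martingale (since E[X_{n+1}^2 | F_n] = X_n^2 + 1). By OST (τ has finite mean in a bounded region), E[M_τ] = E[M_0] = X_0^2 − 0 = 39^2 = 1521. Also E[M_τ] = E[X_τ^2] − E[τ]. The walk exits at 0 or 147, with P(hit 147 first) = 39/147, so E[X_τ^2] = 147^2 · 39/147 + 0 = 5733. Thus E[τ] = E[X_τ^2] − E[M_τ] = 5733 − 1521 = 4212 = 39(147 − 39) = 4212.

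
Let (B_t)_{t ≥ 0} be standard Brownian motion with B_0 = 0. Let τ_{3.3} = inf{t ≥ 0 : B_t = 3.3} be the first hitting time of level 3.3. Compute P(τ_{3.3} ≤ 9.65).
P(τ_{3.3} ≤ 9.65) = 2(1 − Φ(3.3/√9.65)) = 2(1 − Φ(1.0623)) ≈ 0.2881

By the reflection principle for standard BM, P(τ_b ≤ t) = 2 · P(B_t ≥ b). Since B_t ~ N(0, t), P(B_t ≥ 3.3) = 1 − Φ(3.3/√t) = 1 − Φ(3.3/√9.65) = 1 − Φ(1.0623) ≈ 0.14405. Doubling: P(τ_{3.3} ≤ 9.65) ≈ 2 · 0.14405 = 0.28810 ≈ 0.2881.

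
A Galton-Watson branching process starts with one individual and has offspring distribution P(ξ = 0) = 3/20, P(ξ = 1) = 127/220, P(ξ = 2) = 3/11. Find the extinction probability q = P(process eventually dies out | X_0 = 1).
q = 11/20

The pgf is f(s) = 3/20 + 127/220·s + 3/11·s². The extinction probability q is the smallest fixed point of f in [0, 1]. Setting s = f(s):
  3/11·s² + (127/220 − 1)·s + 3/20 = 0
  3/11·s² − (3/20 + 3/11)·s + 3/20 = 0
which factors as (s − 1)·(3/11·s − 3/20) = 0, giving roots s = 1 and s = (3/20)/(3/11) = 11/20.
Mean offspring μ = 127/220 + 2·3/11 = 247/220 > 1 (supercritical), so q < 1. The extinction probability is the smaller root: q = (3/20)/(3/11) = 11/20.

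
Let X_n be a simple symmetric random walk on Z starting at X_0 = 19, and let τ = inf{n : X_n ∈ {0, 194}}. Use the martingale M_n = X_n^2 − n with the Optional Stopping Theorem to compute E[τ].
E[τ] = 3325

M_n = X_n^2 − n is a martingale (since E[X_{n+1}^2 | F_n] = X_n^2 + 1). By OST (τ has finite mean in a bounded region), E[M_τ] = E[M_0] = X_0^2 − 0 = 19^2 = 361. Also E[M_τ] = E[X_τ^2] − E[τ]. The walk exits at 0 or 194, with P(hit 194 first) = 19/194, so E[X_τ^2] = 194^2 · 19/194 + 0 = 3686. Thus E[τ] = E[X_τ^2] − E[M_τ] = 3686 − 361 = 3325 = 19(194 − 19) = 3325.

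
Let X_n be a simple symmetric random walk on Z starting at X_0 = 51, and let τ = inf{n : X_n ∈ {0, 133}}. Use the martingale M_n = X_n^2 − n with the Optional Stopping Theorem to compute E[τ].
E[τ] = 4182

M_n = X_n^2 − n is a martingale (since E[X_{n+1}^2 | F_n] = X_n^2 + 1). By OST (τ has finite mean in a bounded region), E[M_τ] = E[M_0] = X_0^2 − 0 = 51^2 = 2601. Also E[M_τ] = E[X_τ^2] − E[τ]. The walk exits at 0 or 133, with P(hit 133 first) = 51/133, so E[X_τ^2] = 133^2 · 51/133 + 0 = 6783. Thus E[τ] = E[X_τ^2] − E[M_τ] = 6783 − 2601 = 4182 = 51(133 − 51) = 4182.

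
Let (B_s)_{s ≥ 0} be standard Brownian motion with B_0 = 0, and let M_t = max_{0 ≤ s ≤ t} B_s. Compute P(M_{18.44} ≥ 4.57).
P(M_{18.44} ≥ 4.57) = 2·P(B_{18.44} ≥ 4.57) = 2(1 − Φ(4.57/√18.44)) ≈ 0.2872

By the reflection principle for Brownian motion, P(M_t ≥ a) = 2 · P(B_t ≥ a) for a ≥ 0. Since B_t ~ N(0, t), P(B_t ≥ 4.57) = 1 − Φ(4.57/√t) = 1 − Φ(4.57/√18.44) = 1 − Φ(1.0642). So
  P(M_{18.44} ≥ 4.57) = 2(1 − Φ(1.0642)) ≈ 0.2872.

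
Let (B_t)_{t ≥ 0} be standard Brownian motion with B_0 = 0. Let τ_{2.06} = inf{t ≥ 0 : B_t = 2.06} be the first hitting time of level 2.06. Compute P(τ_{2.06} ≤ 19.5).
P(τ_{2.06} ≤ 19.5) = 2(1 − Φ(2.06/√19.5)) = 2(1 − Φ(0.4665)) ≈ 0.6409

By the reflection principle for standard BM, P(τ_b ≤ t) = 2 · P(B_t ≥ b). Since B_t ~ N(0, t), P(B_t ≥ 2.06) = 1 − Φ(2.06/√t) = 1 − Φ(2.06/√19.5) = 1 − Φ(0.4665) ≈ 0.32043. Doubling: P(τ_{2.06} ≤ 19.5) ≈ 2 · 0.32043 = 0.64086 ≈ 0.6409.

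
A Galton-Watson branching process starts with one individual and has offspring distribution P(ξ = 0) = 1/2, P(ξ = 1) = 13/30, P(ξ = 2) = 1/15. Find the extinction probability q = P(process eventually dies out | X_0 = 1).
q = 1

Mean offspring μ = 0·1/2 + 1·13/30 + 2·1/15 = 17/30 ≤ 1. For μ ≤ 1 with offspring not concentrated at 1, the Galton-Watson process goes extinct almost surely, so q = 1.
(Algebraic check: The pgf is f(s) = 1/2 + 13/30·s + 1/15·s². The extinction probability q is the smallest fixed point of f in [0, 1]. Setting s = f(s):
  1/15·s² + (13/30 − 1)·s + 1/2 = 0
  1/15·s² − (1/2 + 1/15)·s + 1/2 = 0
which factors as (s − 1)·(1/15·s − 1/2) = 0, giving roots s = 1 and s = (1/2)/(1/15) = 15/2. Since 15/2 ≥ 1, the smallest root in [0, 1] is s = 1.)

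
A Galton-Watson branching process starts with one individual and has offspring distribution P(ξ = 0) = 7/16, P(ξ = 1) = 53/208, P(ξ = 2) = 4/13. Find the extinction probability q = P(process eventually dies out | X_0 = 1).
q = 1

Mean offspring μ = 0·7/16 + 1·53/208 + 2·4/13 = 181/208 ≤ 1. For μ ≤ 1 with offspring not concentrated at 1, the Galton-Watson process goes extinct almost surely, so q = 1.
(Algebraic check: The pgf is f(s) = 7/16 + 53/208·s + 4/13·s². The extinction probability q is the smallest fixed point of f in [0, 1]. Setting s = f(s):
  4/13·s² + (53/208 − 1)·s + 7/16 = 0
  4/13·s² − (7/16 + 4/13)·s + 7/16 = 0
which factors as (s − 1)·(4/13·s − 7/16) = 0, giving roots s = 1 and s = (7/16)/(4/13) = 91/64. Since 91/64 ≥ 1, the smallest root in [0, 1] is s = 1.)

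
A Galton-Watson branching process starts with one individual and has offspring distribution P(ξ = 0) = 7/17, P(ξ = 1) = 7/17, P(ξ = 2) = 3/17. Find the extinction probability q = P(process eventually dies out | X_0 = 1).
q = 1

Mean offspring μ = 0·7/17 + 1·7/17 + 2·3/17 = 13/17 ≤ 1. For μ ≤ 1 with offspring not concentrated at 1, the Galton-Watson process goes extinct almost surely, so q = 1.
(Algebraic check: The pgf is f(s) = 7/17 + 7/17·s + 3/17·s². The extinction probability q is the smallest fixed point of f in [0, 1]. Setting s = f(s):
  3/17·s² + (7/17 − 1)·s + 7/17 = 0
  3/17·s² − (7/17 + 3/17)·s + 7/17 = 0
which factors as (s − 1)·(3/17·s − 7/17) = 0, giving roots s = 1 and s = (7/17)/(3/17) = 7/3. Since 7/3 ≥ 1, the smallest root in [0, 1] is s = 1.)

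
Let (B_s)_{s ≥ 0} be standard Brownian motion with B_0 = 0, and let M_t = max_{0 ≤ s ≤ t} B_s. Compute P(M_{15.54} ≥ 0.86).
P(M_{15.54} ≥ 0.86) = 2·P(B_{15.54} ≥ 0.86) = 2(1 − Φ(0.86/√15.54)) ≈ 0.8273

By the reflection principle for Brownian motion, P(M_t ≥ a) = 2 · P(B_t ≥ a) for a ≥ 0. Since B_t ~ N(0, t), P(B_t ≥ 0.86) = 1 − Φ(0.86/√t) = 1 − Φ(0.86/√15.54) = 1 − Φ(0.2182). So
  P(M_{15.54} ≥ 0.86) = 2(1 − Φ(0.2182)) ≈ 0.8273.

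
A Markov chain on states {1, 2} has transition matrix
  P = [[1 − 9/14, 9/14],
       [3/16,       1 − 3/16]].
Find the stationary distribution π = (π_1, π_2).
π_1 = 7/31, π_2 = 24/31

Solve πP = π with π_1 + π_2 = 1. From πP = π: π_1 · (1 − 9/14) + π_2 · 3/16 = π_1 ⇒ π_2 · 3/16 = π_1 · 9/14 ⇒ π_2/π_1 = (9/14)/(3/16) = 24/7. Together with π_1 + π_2 = 1:
  π_1 = (3/16)/(9/14 + 3/16) = (3/16)/(93/112) = 7/31,
  π_2 = (9/14)/(9/14 + 3/16) = (9/14)/(93/112) = 24/31.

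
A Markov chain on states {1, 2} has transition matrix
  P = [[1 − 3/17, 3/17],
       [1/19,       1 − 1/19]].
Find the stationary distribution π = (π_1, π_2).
π_1 = 17/74, π_2 = 57/74

Solve πP = π with π_1 + π_2 = 1. From πP = π: π_1 · (1 − 3/17) + π_2 · 1/19 = π_1 ⇒ π_2 · 1/19 = π_1 · 3/17 ⇒ π_2/π_1 = (3/17)/(1/19) = 57/17. Together with π_1 + π_2 = 1:
  π_1 = (1/19)/(3/17 + 1/19) = (1/19)/(74/323) = 17/74,
  π_2 = (3/17)/(3/17 + 1/19) = (3/17)/(74/323) = 57/74.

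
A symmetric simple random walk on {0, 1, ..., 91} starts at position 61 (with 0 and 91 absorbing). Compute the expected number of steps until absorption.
E[τ | X_0 = 61] = 1830

Let v_k = E[τ | X_0 = k]. Boundary: v_0 = v_91 = 0. Recurrence: v_k = 1 + (v_{k-1} + v_{k+1})/2 for 1 ≤ k ≤ 90. The particular solution to v_k − (v_{k-1} + v_{k+1})/2 = 1 is v_k = −k^2. Adding homogeneous solution A + B k and matching boundaries gives v_k = k (91 − k). Substituting k = 61: v_61 = 61 · 30 = 1830.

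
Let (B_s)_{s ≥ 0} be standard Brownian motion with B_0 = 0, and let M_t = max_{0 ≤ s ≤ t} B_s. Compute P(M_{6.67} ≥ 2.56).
P(M_{6.67} ≥ 2.56) = 2·P(B_{6.67} ≥ 2.56) = 2(1 − Φ(2.56/√6.67)) ≈ 0.3216

By the reflection principle for Brownian motion, P(M_t ≥ a) = 2 · P(B_t ≥ a) for a ≥ 0. Since B_t ~ N(0, t), P(B_t ≥ 2.56) = 1 − Φ(2.56/√t) = 1 − Φ(2.56/√6.67) = 1 − Φ(0.9912). So
  P(M_{6.67} ≥ 2.56) = 2(1 − Φ(0.9912)) ≈ 0.3216.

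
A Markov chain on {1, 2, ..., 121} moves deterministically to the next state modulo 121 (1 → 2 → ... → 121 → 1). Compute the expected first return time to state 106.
E[T_106 | X_0 = 106] = 121

The chain cycles deterministically, so starting at state 106 it returns in exactly 121 steps. Equivalently, the stationary distribution is uniform π_j = 1/121 for every state j, so by Kac's formula E[T_106] = 1/π_106 = 121.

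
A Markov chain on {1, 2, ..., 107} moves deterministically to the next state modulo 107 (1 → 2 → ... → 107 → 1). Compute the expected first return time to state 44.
E[T_44 | X_0 = 44] = 107

The chain cycles deterministically, so starting at state 44 it returns in exactly 107 steps. Equivalently, the stationary distribution is uniform π_j = 1/107 for every state j, so by Kac's formula E[T_44] = 1/π_44 = 107.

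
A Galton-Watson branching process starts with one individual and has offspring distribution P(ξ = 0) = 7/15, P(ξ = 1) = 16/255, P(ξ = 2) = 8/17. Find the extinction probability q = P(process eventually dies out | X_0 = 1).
q = 119/120

The pgf is f(s) = 7/15 + 16/255·s + 8/17·s². The extinction probability q is the smallest fixed point of f in [0, 1]. Setting s = f(s):
  8/17·s² + (16/255 − 1)·s + 7/15 = 0
  8/17·s² − (7/15 + 8/17)·s + 7/15 = 0
which factors as (s − 1)·(8/17·s − 7/15) = 0, giving roots s = 1 and s = (7/15)/(8/17) = 119/120.
Mean offspring μ = 16/255 + 2·8/17 = 256/255 > 1 (supercritical), so q < 1. The extinction probability is the smaller root: q = (7/15)/(8/17) = 119/120.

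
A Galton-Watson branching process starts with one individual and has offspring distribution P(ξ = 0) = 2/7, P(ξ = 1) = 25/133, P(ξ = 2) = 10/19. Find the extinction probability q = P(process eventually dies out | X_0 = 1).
q = 19/35

The pgf is f(s) = 2/7 + 25/133·s + 10/19·s². The extinction probability q is the smallest fixed point of f in [0, 1]. Setting s = f(s):
  10/19·s² + (25/133 − 1)·s + 2/7 = 0
  10/19·s² − (2/7 + 10/19)·s + 2/7 = 0
which factors as (s − 1)·(10/19·s − 2/7) = 0, giving roots s = 1 and s = (2/7)/(10/19) = 19/35.
Mean offspring μ = 25/133 + 2·10/19 = 165/133 > 1 (supercritical), so q < 1. The extinction probability is the smaller root: q = (2/7)/(10/19) = 19/35.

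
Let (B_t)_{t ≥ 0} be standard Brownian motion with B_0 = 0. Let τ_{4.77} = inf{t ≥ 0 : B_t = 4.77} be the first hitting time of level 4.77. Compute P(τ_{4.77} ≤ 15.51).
P(τ_{4.77} ≤ 15.51) = 2(1 − Φ(4.77/√15.51)) = 2(1 − Φ(1.2112)) ≈ 0.2258

By the reflection principle for standard BM, P(τ_b ≤ t) = 2 · P(B_t ≥ b). Since B_t ~ N(0, t), P(B_t ≥ 4.77) = 1 − Φ(4.77/√t) = 1 − Φ(4.77/√15.51) = 1 − Φ(1.2112) ≈ 0.11291. Doubling: P(τ_{4.77} ≤ 15.51) ≈ 2 · 0.11291 = 0.22582 ≈ 0.2258.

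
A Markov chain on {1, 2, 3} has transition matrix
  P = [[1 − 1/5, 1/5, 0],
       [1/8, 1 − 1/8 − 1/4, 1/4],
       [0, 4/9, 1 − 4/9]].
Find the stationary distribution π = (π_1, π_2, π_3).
π = (2/7, 16/35, 9/35)

This is a birth-death chain on three states, which satisfies detailed balance: π_1 · P_{12} = π_2 · P_{21} and π_2 · P_{23} = π_3 · P_{32}.
From π_1 · 1/5 = π_2 · 1/8: π_2/π_1 = (1/5)/(1/8) = 8/5.
From π_2 · 1/4 = π_3 · 4/9: π_3/π_2 = (1/4)/(4/9) = 9/16.
Take π_1 proportional to 1; then unnormalized π = (1, 8/5, 9/10). Normalize by dividing by the sum 7/2:
  π = (2/7, 16/35, 9/35).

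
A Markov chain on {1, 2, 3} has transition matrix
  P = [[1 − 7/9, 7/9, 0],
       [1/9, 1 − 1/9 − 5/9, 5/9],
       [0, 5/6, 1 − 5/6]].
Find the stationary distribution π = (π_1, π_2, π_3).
π = (3/38, 21/38, 7/19)

This is a birth-death chain on three states, which satisfies detailed balance: π_1 · P_{12} = π_2 · P_{21} and π_2 · P_{23} = π_3 · P_{32}.
From π_1 · 7/9 = π_2 · 1/9: π_2/π_1 = (7/9)/(1/9) = 7.
From π_2 · 5/9 = π_3 · 5/6: π_3/π_2 = (5/9)/(5/6) = 2/3.
Take π_1 proportional to 1; then unnormalized π = (1, 7, 14/3). Normalize by dividing by the sum 38/3:
  π = (3/38, 21/38, 7/19).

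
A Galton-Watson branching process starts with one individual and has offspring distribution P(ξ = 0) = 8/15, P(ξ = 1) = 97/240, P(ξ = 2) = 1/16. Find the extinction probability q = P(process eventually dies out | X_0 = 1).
q = 1

Mean offspring μ = 0·8/15 + 1·97/240 + 2·1/16 = 127/240 ≤ 1. For μ ≤ 1 with offspring not concentrated at 1, the Galton-Watson process goes extinct almost surely, so q = 1.
(Algebraic check: The pgf is f(s) = 8/15 + 97/240·s + 1/16·s². The extinction probability q is the smallest fixed point of f in [0, 1]. Setting s = f(s):
  1/16·s² + (97/240 − 1)·s + 8/15 = 0
  1/16·s² − (8/15 + 1/16)·s + 8/15 = 0
which factors as (s − 1)·(1/16·s − 8/15) = 0, giving roots s = 1 and s = (8/15)/(1/16) = 128/15. Since 128/15 ≥ 1, the smallest root in [0, 1] is s = 1.)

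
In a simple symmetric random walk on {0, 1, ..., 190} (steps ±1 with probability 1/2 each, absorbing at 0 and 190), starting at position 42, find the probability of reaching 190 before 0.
P(hit 190 before 0) = 42/190 = 21/95

Let u_k = P(hit 190 before 0 | start at k). Then u_0 = 0, u_190 = 1, and u_k = u_{k-1}/2 + u_{k+1}/2 for 1 ≤ k ≤ 189. This harmonic recurrence is solved by u_k = k/190, giving u_42 = 42/190 = 21/95.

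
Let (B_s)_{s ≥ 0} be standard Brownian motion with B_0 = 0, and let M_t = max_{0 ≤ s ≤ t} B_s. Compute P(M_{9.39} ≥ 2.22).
P(M_{9.39} ≥ 2.22) = 2·P(B_{9.39} ≥ 2.22) = 2(1 − Φ(2.22/√9.39)) ≈ 0.4688

By the reflection principle for Brownian motion, P(M_t ≥ a) = 2 · P(B_t ≥ a) for a ≥ 0. Since B_t ~ N(0, t), P(B_t ≥ 2.22) = 1 − Φ(2.22/√t) = 1 − Φ(2.22/√9.39) = 1 − Φ(0.7245). So
  P(M_{9.39} ≥ 2.22) = 2(1 − Φ(0.7245)) ≈ 0.4688.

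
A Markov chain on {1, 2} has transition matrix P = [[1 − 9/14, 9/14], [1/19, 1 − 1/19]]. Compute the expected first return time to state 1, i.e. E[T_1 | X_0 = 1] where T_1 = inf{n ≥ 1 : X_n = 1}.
E[T_1 | X_0 = 1] = 1/π_1 = 185/14

For an irreducible recurrent Markov chain with stationary distribution π, E[T_i | X_0 = i] = 1/π_i (Kac's formula). Here π_1 = (1/19)/(9/14 + 1/19) = (1/19)/(185/266) = 14/185, so E[T_1 | X_0 = 1] = 1/π_1 = (9/14 + 1/19)/(1/19) = (185/266)/(1/19) = 185/14.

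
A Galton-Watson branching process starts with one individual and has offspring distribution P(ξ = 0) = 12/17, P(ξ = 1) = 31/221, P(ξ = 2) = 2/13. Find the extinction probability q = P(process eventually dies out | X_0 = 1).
q = 1

Mean offspring μ = 0·12/17 + 1·31/221 + 2·2/13 = 99/221 ≤ 1. For μ ≤ 1 with offspring not concentrated at 1, the Galton-Watson process goes extinct almost surely, so q = 1.
(Algebraic check: The pgf is f(s) = 12/17 + 31/221·s + 2/13·s². The extinction probability q is the smallest fixed point of f in [0, 1]. Setting s = f(s):
  2/13·s² + (31/221 − 1)·s + 12/17 = 0
  2/13·s² − (12/17 + 2/13)·s + 12/17 = 0
which factors as (s − 1)·(2/13·s − 12/17) = 0, giving roots s = 1 and s = (12/17)/(2/13) = 78/17. Since 78/17 ≥ 1, the smallest root in [0, 1] is s = 1.)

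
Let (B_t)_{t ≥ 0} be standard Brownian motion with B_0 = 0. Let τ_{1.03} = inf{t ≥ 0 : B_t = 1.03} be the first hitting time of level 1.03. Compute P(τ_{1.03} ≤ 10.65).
P(τ_{1.03} ≤ 10.65) = 2(1 − Φ(1.03/√10.65)) = 2(1 − Φ(0.3156)) ≈ 0.7523

By the reflection principle for standard BM, P(τ_b ≤ t) = 2 · P(B_t ≥ b). Since B_t ~ N(0, t), P(B_t ≥ 1.03) = 1 − Φ(1.03/√t) = 1 − Φ(1.03/√10.65) = 1 − Φ(0.3156) ≈ 0.37615. Doubling: P(τ_{1.03} ≤ 10.65) ≈ 2 · 0.37615 = 0.75230 ≈ 0.7523.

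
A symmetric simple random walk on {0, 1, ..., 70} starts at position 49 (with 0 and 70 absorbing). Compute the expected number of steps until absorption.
E[τ | X_0 = 49] = 1029

Let v_k = E[τ | X_0 = k]. Boundary: v_0 = v_70 = 0. Recurrence: v_k = 1 + (v_{k-1} + v_{k+1})/2 for 1 ≤ k ≤ 69. The particular solution to v_k − (v_{k-1} + v_{k+1})/2 = 1 is v_k = −k^2. Adding homogeneous solution A + B k and matching boundaries gives v_k = k (70 − k). Substituting k = 49: v_49 = 49 · 21 = 1029.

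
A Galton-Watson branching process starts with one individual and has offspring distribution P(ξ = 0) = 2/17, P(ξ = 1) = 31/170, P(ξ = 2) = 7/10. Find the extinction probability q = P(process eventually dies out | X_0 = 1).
q = 20/119

The pgf is f(s) = 2/17 + 31/170·s + 7/10·s². The extinction probability q is the smallest fixed point of f in [0, 1]. Setting s = f(s):
  7/10·s² + (31/170 − 1)·s + 2/17 = 0
  7/10·s² − (2/17 + 7/10)·s + 2/17 = 0
which factors as (s − 1)·(7/10·s − 2/17) = 0, giving roots s = 1 and s = (2/17)/(7/10) = 20/119.
Mean offspring μ = 31/170 + 2·7/10 = 269/170 > 1 (supercritical), so q < 1. The extinction probability is the smaller root: q = (2/17)/(7/10) = 20/119.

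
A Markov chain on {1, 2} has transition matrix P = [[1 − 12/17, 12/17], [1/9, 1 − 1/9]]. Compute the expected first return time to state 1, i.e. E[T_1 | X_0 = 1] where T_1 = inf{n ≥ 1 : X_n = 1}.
E[T_1 | X_0 = 1] = 1/π_1 = 125/17

For an irreducible recurrent Markov chain with stationary distribution π, E[T_i | X_0 = i] = 1/π_i (Kac's formula). Here π_1 = (1/9)/(12/17 + 1/9) = (1/9)/(125/153) = 17/125, so E[T_1 | X_0 = 1] = 1/π_1 = (12/17 + 1/9)/(1/9) = (125/153)/(1/9) = 125/17.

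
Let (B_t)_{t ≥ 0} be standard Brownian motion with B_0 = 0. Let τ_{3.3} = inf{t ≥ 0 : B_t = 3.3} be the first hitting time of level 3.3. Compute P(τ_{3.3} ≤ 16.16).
P(τ_{3.3} ≤ 16.16) = 2(1 − Φ(3.3/√16.16)) = 2(1 − Φ(0.8209)) ≈ 0.4117

By the reflection principle for standard BM, P(τ_b ≤ t) = 2 · P(B_t ≥ b). Since B_t ~ N(0, t), P(B_t ≥ 3.3) = 1 − Φ(3.3/√t) = 1 − Φ(3.3/√16.16) = 1 − Φ(0.8209) ≈ 0.20585. Doubling: P(τ_{3.3} ≤ 16.16) ≈ 2 · 0.20585 = 0.41170 ≈ 0.4117.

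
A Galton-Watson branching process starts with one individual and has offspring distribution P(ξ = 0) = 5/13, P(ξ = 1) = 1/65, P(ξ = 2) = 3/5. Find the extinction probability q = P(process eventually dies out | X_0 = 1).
q = 25/39

The pgf is f(s) = 5/13 + 1/65·s + 3/5·s². The extinction probability q is the smallest fixed point of f in [0, 1]. Setting s = f(s):
  3/5·s² + (1/65 − 1)·s + 5/13 = 0
  3/5·s² − (5/13 + 3/5)·s + 5/13 = 0
which factors as (s − 1)·(3/5·s − 5/13) = 0, giving roots s = 1 and s = (5/13)/(3/5) = 25/39.
Mean offspring μ = 1/65 + 2·3/5 = 79/65 > 1 (supercritical), so q < 1. The extinction probability is the smaller root: q = (5/13)/(3/5) = 25/39.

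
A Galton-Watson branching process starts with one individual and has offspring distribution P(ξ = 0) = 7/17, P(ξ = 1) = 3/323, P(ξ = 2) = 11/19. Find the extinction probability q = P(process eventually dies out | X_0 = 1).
q = 133/187

The pgf is f(s) = 7/17 + 3/323·s + 11/19·s². The extinction probability q is the smallest fixed point of f in [0, 1]. Setting s = f(s):
  11/19·s² + (3/323 − 1)·s + 7/17 = 0
  11/19·s² − (7/17 + 11/19)·s + 7/17 = 0
which factors as (s − 1)·(11/19·s − 7/17) = 0, giving roots s = 1 and s = (7/17)/(11/19) = 133/187.
Mean offspring μ = 3/323 + 2·11/19 = 377/323 > 1 (supercritical), so q < 1. The extinction probability is the smaller root: q = (7/17)/(11/19) = 133/187.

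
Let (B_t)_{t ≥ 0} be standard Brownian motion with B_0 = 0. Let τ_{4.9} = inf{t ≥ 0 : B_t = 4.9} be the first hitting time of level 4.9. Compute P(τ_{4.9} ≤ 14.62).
P(τ_{4.9} ≤ 14.62) = 2(1 − Φ(4.9/√14.62)) = 2(1 − Φ(1.2815)) ≈ 0.2000

By the reflection principle for standard BM, P(τ_b ≤ t) = 2 · P(B_t ≥ b). Since B_t ~ N(0, t), P(B_t ≥ 4.9) = 1 − Φ(4.9/√t) = 1 − Φ(4.9/√14.62) = 1 − Φ(1.2815) ≈ 0.10001. Doubling: P(τ_{4.9} ≤ 14.62) ≈ 2 · 0.10001 = 0.20002 ≈ 0.2000.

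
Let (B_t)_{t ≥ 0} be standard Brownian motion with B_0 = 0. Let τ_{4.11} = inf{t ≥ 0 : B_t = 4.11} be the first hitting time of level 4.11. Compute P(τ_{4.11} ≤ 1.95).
P(τ_{4.11} ≤ 1.95) = 2(1 − Φ(4.11/√1.95)) = 2(1 − Φ(2.9432)) ≈ 0.0032

By the reflection principle for standard BM, P(τ_b ≤ t) = 2 · P(B_t ≥ b). Since B_t ~ N(0, t), P(B_t ≥ 4.11) = 1 − Φ(4.11/√t) = 1 − Φ(4.11/√1.95) = 1 − Φ(2.9432) ≈ 0.00162. Doubling: P(τ_{4.11} ≤ 1.95) ≈ 2 · 0.00162 = 0.00324 ≈ 0.0032.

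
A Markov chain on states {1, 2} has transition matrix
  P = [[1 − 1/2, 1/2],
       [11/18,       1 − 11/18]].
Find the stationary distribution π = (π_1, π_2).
π_1 = 11/20, π_2 = 9/20

Solve πP = π with π_1 + π_2 = 1. From πP = π: π_1 · (1 − 1/2) + π_2 · 11/18 = π_1 ⇒ π_2 · 11/18 = π_1 · 1/2 ⇒ π_2/π_1 = (1/2)/(11/18) = 9/11. Together with π_1 + π_2 = 1:
  π_1 = (11/18)/(1/2 + 11/18) = (11/18)/(10/9) = 11/20,
  π_2 = (1/2)/(1/2 + 11/18) = (1/2)/(10/9) = 9/20.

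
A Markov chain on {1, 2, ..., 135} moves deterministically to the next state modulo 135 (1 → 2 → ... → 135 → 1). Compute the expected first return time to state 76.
E[T_76 | X_0 = 76] = 135

The chain cycles deterministically, so starting at state 76 it returns in exactly 135 steps. Equivalently, the stationary distribution is uniform π_j = 1/135 for every state j, so by Kac's formula E[T_76] = 1/π_76 = 135.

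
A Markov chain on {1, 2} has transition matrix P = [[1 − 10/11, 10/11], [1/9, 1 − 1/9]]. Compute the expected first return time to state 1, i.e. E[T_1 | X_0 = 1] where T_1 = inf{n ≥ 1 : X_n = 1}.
E[T_1 | X_0 = 1] = 1/π_1 = 101/11

For an irreducible recurrent Markov chain with stationary distribution π, E[T_i | X_0 = i] = 1/π_i (Kac's formula). Here π_1 = (1/9)/(10/11 + 1/9) = (1/9)/(101/99) = 11/101, so E[T_1 | X_0 = 1] = 1/π_1 = (10/11 + 1/9)/(1/9) = (101/99)/(1/9) = 101/11.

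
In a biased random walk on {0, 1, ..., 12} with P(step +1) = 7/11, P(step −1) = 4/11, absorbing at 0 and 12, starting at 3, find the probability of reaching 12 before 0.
P(hit 12 before 0) = (1 − (4/7)^3) / (1 − (4/7)^12) = 40353607/49550215

Let u_k denote P(reach 12 before 0 | start at k). Boundary: u_0 = 0, u_12 = 1. Recurrence: u_k = 7/11·u_{k+1} + 4/11·u_{k-1} for 1 ≤ k ≤ 11. Try u_k = A + B·r^k with r = q/p = (4/11)/(7/11) = 4/7. Substitution satisfies the recurrence; boundary conditions give:
  u_k = (1 − r^k) / (1 − r^N) = (1 − (4/7)^3) / (1 − (4/7)^12) = 40353607/49550215.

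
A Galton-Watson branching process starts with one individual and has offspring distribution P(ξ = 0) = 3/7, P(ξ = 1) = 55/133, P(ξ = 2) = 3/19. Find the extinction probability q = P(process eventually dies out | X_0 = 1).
q = 1

Mean offspring μ = 0·3/7 + 1·55/133 + 2·3/19 = 97/133 ≤ 1. For μ ≤ 1 with offspring not concentrated at 1, the Galton-Watson process goes extinct almost surely, so q = 1.
(Algebraic check: The pgf is f(s) = 3/7 + 55/133·s + 3/19·s². The extinction probability q is the smallest fixed point of f in [0, 1]. Setting s = f(s):
  3/19·s² + (55/133 − 1)·s + 3/7 = 0
  3/19·s² − (3/7 + 3/19)·s + 3/7 = 0
which factors as (s − 1)·(3/19·s − 3/7) = 0, giving roots s = 1 and s = (3/7)/(3/19) = 19/7. Since 19/7 ≥ 1, the smallest root in [0, 1] is s = 1.)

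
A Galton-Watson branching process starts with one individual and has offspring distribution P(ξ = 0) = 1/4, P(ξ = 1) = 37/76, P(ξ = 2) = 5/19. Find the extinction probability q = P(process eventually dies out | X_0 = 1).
q = 19/20

The pgf is f(s) = 1/4 + 37/76·s + 5/19·s². The extinction probability q is the smallest fixed point of f in [0, 1]. Setting s = f(s):
  5/19·s² + (37/76 − 1)·s + 1/4 = 0
  5/19·s² − (1/4 + 5/19)·s + 1/4 = 0
which factors as (s − 1)·(5/19·s − 1/4) = 0, giving roots s = 1 and s = (1/4)/(5/19) = 19/20.
Mean offspring μ = 37/76 + 2·5/19 = 77/76 > 1 (supercritical), so q < 1. The extinction probability is the smaller root: q = (1/4)/(5/19) = 19/20.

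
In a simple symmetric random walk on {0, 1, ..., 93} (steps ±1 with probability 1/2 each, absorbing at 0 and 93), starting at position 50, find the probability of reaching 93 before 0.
P(hit 93 before 0) = 50/93

Let u_k = P(hit 93 before 0 | start at k). Then u_0 = 0, u_93 = 1, and u_k = u_{k-1}/2 + u_{k+1}/2 for 1 ≤ k ≤ 92. This harmonic recurrence is solved by u_k = k/93, giving u_50 = 50/93.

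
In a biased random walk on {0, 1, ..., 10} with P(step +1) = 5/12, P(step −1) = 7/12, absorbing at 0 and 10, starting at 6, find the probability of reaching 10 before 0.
P(hit 10 before 0) = (1 − (7/5)^6) / (1 − (7/5)^10) = 2656875/11362901

Let u_k denote P(reach 10 before 0 | start at k). Boundary: u_0 = 0, u_10 = 1. Recurrence: u_k = 5/12·u_{k+1} + 7/12·u_{k-1} for 1 ≤ k ≤ 9. Try u_k = A + B·r^k with r = q/p = (7/12)/(5/12) = 7/5. Substitution satisfies the recurrence; boundary conditions give:
  u_k = (1 − r^k) / (1 − r^N) = (1 − (7/5)^6) / (1 − (7/5)^10) = 2656875/11362901.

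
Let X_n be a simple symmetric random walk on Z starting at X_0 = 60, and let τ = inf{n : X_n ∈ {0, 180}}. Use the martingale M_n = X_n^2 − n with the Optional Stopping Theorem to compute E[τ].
E[τ] = 7200

M_n = X_n^2 − n is a martingale (since E[X_{n+1}^2 | F_n] = X_n^2 + 1). By OST (τ has finite mean in a bounded region), E[M_τ] = E[M_0] = X_0^2 − 0 = 60^2 = 3600. Also E[M_τ] = E[X_τ^2] − E[τ]. The walk exits at 0 or 180, with P(hit 180 first) = 60/180, so E[X_τ^2] = 180^2 · 60/180 + 0 = 10800. Thus E[τ] = E[X_τ^2] − E[M_τ] = 10800 − 3600 = 7200 = 60(180 − 60) = 7200.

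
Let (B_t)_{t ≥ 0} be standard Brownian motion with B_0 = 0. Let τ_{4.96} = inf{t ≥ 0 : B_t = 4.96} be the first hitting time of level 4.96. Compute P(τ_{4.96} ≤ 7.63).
P(τ_{4.96} ≤ 7.63) = 2(1 − Φ(4.96/√7.63)) = 2(1 − Φ(1.7956)) ≈ 0.0726

By the reflection principle for standard BM, P(τ_b ≤ t) = 2 · P(B_t ≥ b). Since B_t ~ N(0, t), P(B_t ≥ 4.96) = 1 − Φ(4.96/√t) = 1 − Φ(4.96/√7.63) = 1 − Φ(1.7956) ≈ 0.03628. Doubling: P(τ_{4.96} ≤ 7.63) ≈ 2 · 0.03628 = 0.07256 ≈ 0.0726.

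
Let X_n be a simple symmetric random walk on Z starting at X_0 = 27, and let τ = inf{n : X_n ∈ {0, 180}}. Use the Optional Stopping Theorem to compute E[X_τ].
E[X_τ] = 27

X_n is a martingale and τ is a bounded-mean stopping time (indeed τ is finite a.s. with bounded expectation since the walk is in a bounded region). By the OST, E[X_τ] = E[X_0] = 27. Equivalently: E[X_τ] = 180 · P(hit 180 first) + 0 · P(hit 0 first) = 180 · (27/180) = 27.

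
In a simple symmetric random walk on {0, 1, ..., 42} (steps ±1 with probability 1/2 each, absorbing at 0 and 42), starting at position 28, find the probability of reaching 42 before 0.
P(hit 42 before 0) = 28/42 = 2/3

Let u_k = P(hit 42 before 0 | start at k). Then u_0 = 0, u_42 = 1, and u_k = u_{k-1}/2 + u_{k+1}/2 for 1 ≤ k ≤ 41. This harmonic recurrence is solved by u_k = k/42, giving u_28 = 28/42 = 2/3.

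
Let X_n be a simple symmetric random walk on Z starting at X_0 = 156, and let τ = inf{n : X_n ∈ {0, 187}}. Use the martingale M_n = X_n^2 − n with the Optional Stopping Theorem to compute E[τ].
E[τ] = 4836

M_n = X_n^2 − n is a martingale (since E[X_{n+1}^2 | F_n] = X_n^2 + 1). By OST (τ has finite mean in a bounded region), E[M_τ] = E[M_0] = X_0^2 − 0 = 156^2 = 24336. Also E[M_τ] = E[X_τ^2] − E[τ]. The walk exits at 0 or 187, with P(hit 187 first) = 156/187, so E[X_τ^2] = 187^2 · 156/187 + 0 = 29172. Thus E[τ] = E[X_τ^2] − E[M_τ] = 29172 − 24336 = 4836 = 156(187 − 156) = 4836.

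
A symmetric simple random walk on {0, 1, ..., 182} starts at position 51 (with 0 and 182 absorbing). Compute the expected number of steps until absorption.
E[τ | X_0 = 51] = 6681

Let v_k = E[τ | X_0 = k]. Boundary: v_0 = v_182 = 0. Recurrence: v_k = 1 + (v_{k-1} + v_{k+1})/2 for 1 ≤ k ≤ 181. The particular solution to v_k − (v_{k-1} + v_{k+1})/2 = 1 is v_k = −k^2. Adding homogeneous solution A + B k and matching boundaries gives v_k = k (182 − k). Substituting k = 51: v_51 = 51 · 131 = 6681.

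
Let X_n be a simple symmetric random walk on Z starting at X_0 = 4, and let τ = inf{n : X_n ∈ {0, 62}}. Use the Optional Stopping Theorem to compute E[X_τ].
E[X_τ] = 4

X_n is a martingale and τ is a bounded-mean stopping time (indeed τ is finite a.s. with bounded expectation since the walk is in a bounded region). By the OST, E[X_τ] = E[X_0] = 4. Equivalently: E[X_τ] = 62 · P(hit 62 first) + 0 · P(hit 0 first) = 62 · (4/62) = 4.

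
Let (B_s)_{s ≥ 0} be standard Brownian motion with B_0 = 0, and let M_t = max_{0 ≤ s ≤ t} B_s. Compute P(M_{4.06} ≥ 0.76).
P(M_{4.06} ≥ 0.76) = 2·P(B_{4.06} ≥ 0.76) = 2(1 − Φ(0.76/√4.06)) ≈ 0.7060

By the reflection principle for Brownian motion, P(M_t ≥ a) = 2 · P(B_t ≥ a) for a ≥ 0. Since B_t ~ N(0, t), P(B_t ≥ 0.76) = 1 − Φ(0.76/√t) = 1 − Φ(0.76/√4.06) = 1 − Φ(0.3772). So
  P(M_{4.06} ≥ 0.76) = 2(1 − Φ(0.3772)) ≈ 0.7060.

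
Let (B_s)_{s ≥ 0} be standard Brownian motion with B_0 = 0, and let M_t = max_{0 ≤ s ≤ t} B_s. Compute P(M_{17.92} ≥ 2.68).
P(M_{17.92} ≥ 2.68) = 2·P(B_{17.92} ≥ 2.68) = 2(1 − Φ(2.68/√17.92)) ≈ 0.5267

By the reflection principle for Brownian motion, P(M_t ≥ a) = 2 · P(B_t ≥ a) for a ≥ 0. Since B_t ~ N(0, t), P(B_t ≥ 2.68) = 1 − Φ(2.68/√t) = 1 − Φ(2.68/√17.92) = 1 − Φ(0.6331). So
  P(M_{17.92} ≥ 2.68) = 2(1 − Φ(0.6331)) ≈ 0.5267.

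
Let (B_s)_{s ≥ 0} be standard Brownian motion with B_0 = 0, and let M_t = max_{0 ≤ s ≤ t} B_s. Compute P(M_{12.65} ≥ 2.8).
P(M_{12.65} ≥ 2.8) = 2·P(B_{12.65} ≥ 2.8) = 2(1 − Φ(2.8/√12.65)) ≈ 0.4311

By the reflection principle for Brownian motion, P(M_t ≥ a) = 2 · P(B_t ≥ a) for a ≥ 0. Since B_t ~ N(0, t), P(B_t ≥ 2.8) = 1 − Φ(2.8/√t) = 1 − Φ(2.8/√12.65) = 1 − Φ(0.7873). So
  P(M_{12.65} ≥ 2.8) = 2(1 − Φ(0.7873)) ≈ 0.4311.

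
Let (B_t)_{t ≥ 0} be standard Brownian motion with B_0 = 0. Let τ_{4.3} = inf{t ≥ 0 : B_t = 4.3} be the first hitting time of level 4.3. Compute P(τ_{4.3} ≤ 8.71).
P(τ_{4.3} ≤ 8.71) = 2(1 − Φ(4.3/√8.71)) = 2(1 − Φ(1.4570)) ≈ 0.1451

By the reflection principle for standard BM, P(τ_b ≤ t) = 2 · P(B_t ≥ b). Since B_t ~ N(0, t), P(B_t ≥ 4.3) = 1 − Φ(4.3/√t) = 1 − Φ(4.3/√8.71) = 1 − Φ(1.4570) ≈ 0.07256. Doubling: P(τ_{4.3} ≤ 8.71) ≈ 2 · 0.07256 = 0.14512 ≈ 0.1451.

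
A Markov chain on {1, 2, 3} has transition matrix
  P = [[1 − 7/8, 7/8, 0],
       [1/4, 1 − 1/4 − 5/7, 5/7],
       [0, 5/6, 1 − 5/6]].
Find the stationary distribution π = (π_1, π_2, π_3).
π = (2/15, 7/15, 2/5)

This is a birth-death chain on three states, which satisfies detailed balance: π_1 · P_{12} = π_2 · P_{21} and π_2 · P_{23} = π_3 · P_{32}.
From π_1 · 7/8 = π_2 · 1/4: π_2/π_1 = (7/8)/(1/4) = 7/2.
From π_2 · 5/7 = π_3 · 5/6: π_3/π_2 = (5/7)/(5/6) = 6/7.
Take π_1 proportional to 1; then unnormalized π = (1, 7/2, 3). Normalize by dividing by the sum 15/2:
  π = (2/15, 7/15, 2/5).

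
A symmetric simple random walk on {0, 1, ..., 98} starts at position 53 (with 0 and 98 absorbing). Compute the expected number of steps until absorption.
E[τ | X_0 = 53] = 2385

Let v_k = E[τ | X_0 = k]. Boundary: v_0 = v_98 = 0. Recurrence: v_k = 1 + (v_{k-1} + v_{k+1})/2 for 1 ≤ k ≤ 97. The particular solution to v_k − (v_{k-1} + v_{k+1})/2 = 1 is v_k = −k^2. Adding homogeneous solution A + B k and matching boundaries gives v_k = k (98 − k). Substituting k = 53: v_53 = 53 · 45 = 2385.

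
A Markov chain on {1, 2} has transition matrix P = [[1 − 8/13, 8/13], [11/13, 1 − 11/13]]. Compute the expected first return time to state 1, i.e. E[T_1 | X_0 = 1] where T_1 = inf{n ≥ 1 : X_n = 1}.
E[T_1 | X_0 = 1] = 1/π_1 = 19/11

For an irreducible recurrent Markov chain with stationary distribution π, E[T_i | X_0 = i] = 1/π_i (Kac's formula). Here π_1 = (11/13)/(8/13 + 11/13) = (11/13)/(19/13) = 11/19, so E[T_1 | X_0 = 1] = 1/π_1 = (8/13 + 11/13)/(11/13) = (19/13)/(11/13) = 19/11.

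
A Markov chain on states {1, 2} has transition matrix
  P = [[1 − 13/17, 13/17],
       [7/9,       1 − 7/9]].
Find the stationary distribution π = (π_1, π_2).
π_1 = 119/236, π_2 = 117/236

Solve πP = π with π_1 + π_2 = 1. From πP = π: π_1 · (1 − 13/17) + π_2 · 7/9 = π_1 ⇒ π_2 · 7/9 = π_1 · 13/17 ⇒ π_2/π_1 = (13/17)/(7/9) = 117/119. Together with π_1 + π_2 = 1:
  π_1 = (7/9)/(13/17 + 7/9) = (7/9)/(236/153) = 119/236,
  π_2 = (13/17)/(13/17 + 7/9) = (13/17)/(236/153) = 117/236.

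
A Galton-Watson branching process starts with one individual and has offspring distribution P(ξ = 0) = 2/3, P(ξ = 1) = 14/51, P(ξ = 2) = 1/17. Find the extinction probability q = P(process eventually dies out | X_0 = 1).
q = 1

Mean offspring μ = 0·2/3 + 1·14/51 + 2·1/17 = 20/51 ≤ 1. For μ ≤ 1 with offspring not concentrated at 1, the Galton-Watson process goes extinct almost surely, so q = 1.
(Algebraic check: The pgf is f(s) = 2/3 + 14/51·s + 1/17·s². The extinction probability q is the smallest fixed point of f in [0, 1]. Setting s = f(s):
  1/17·s² + (14/51 − 1)·s + 2/3 = 0
  1/17·s² − (2/3 + 1/17)·s + 2/3 = 0
which factors as (s − 1)·(1/17·s − 2/3) = 0, giving roots s = 1 and s = (2/3)/(1/17) = 34/3. Since 34/3 ≥ 1, the smallest root in [0, 1] is s = 1.)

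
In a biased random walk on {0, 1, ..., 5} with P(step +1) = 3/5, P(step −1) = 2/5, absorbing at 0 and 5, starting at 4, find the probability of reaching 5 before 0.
P(hit 5 before 0) = (1 − (2/3)^4) / (1 − (2/3)^5) = 195/211

Let u_k denote P(reach 5 before 0 | start at k). Boundary: u_0 = 0, u_5 = 1. Recurrence: u_k = 3/5·u_{k+1} + 2/5·u_{k-1} for 1 ≤ k ≤ 4. Try u_k = A + B·r^k with r = q/p = (2/5)/(3/5) = 2/3. Substitution satisfies the recurrence; boundary conditions give:
  u_k = (1 − r^k) / (1 − r^N) = (1 − (2/3)^4) / (1 − (2/3)^5) = 195/211.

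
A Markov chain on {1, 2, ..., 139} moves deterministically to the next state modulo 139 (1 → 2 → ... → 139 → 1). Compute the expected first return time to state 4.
E[T_4 | X_0 = 4] = 139

The chain cycles deterministically, so starting at state 4 it returns in exactly 139 steps. Equivalently, the stationary distribution is uniform π_j = 1/139 for every state j, so by Kac's formula E[T_4] = 1/π_4 = 139.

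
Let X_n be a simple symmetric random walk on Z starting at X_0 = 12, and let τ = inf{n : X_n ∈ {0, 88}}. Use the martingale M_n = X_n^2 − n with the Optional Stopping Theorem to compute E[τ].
E[τ] = 912

M_n = X_n^2 − n is a martingale (since E[X_{n+1}^2 | F_n] = X_n^2 + 1). By OST (τ has finite mean in a bounded region), E[M_τ] = E[M_0] = X_0^2 − 0 = 12^2 = 144. Also E[M_τ] = E[X_τ^2] − E[τ]. The walk exits at 0 or 88, with P(hit 88 first) = 12/88, so E[X_τ^2] = 88^2 · 12/88 + 0 = 1056. Thus E[τ] = E[X_τ^2] − E[M_τ] = 1056 − 144 = 912 = 12(88 − 12) = 912.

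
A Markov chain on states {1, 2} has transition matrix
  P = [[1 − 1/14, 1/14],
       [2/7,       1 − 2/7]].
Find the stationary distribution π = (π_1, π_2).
π_1 = 4/5, π_2 = 1/5

Solve πP = π with π_1 + π_2 = 1. From πP = π: π_1 · (1 − 1/14) + π_2 · 2/7 = π_1 ⇒ π_2 · 2/7 = π_1 · 1/14 ⇒ π_2/π_1 = (1/14)/(2/7) = 1/4. Together with π_1 + π_2 = 1:
  π_1 = (2/7)/(1/14 + 2/7) = (2/7)/(5/14) = 4/5,
  π_2 = (1/14)/(1/14 + 2/7) = (1/14)/(5/14) = 1/5.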